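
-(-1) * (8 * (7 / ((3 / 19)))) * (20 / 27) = 21280 / 81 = 262.72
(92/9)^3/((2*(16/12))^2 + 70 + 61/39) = 10122944/745605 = 13.58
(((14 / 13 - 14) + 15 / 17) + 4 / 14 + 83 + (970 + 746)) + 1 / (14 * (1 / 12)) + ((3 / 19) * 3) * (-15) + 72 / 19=52460225 / 29393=1784.79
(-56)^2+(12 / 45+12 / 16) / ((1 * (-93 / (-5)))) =3499837 / 1116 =3136.05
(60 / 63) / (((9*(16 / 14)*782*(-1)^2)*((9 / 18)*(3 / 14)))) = 35 / 31671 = 0.00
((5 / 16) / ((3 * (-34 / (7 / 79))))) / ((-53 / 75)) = 875 / 2277728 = 0.00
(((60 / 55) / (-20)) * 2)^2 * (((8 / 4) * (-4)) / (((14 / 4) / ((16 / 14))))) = -4608 / 148225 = -0.03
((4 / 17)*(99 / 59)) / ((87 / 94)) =12408 / 29087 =0.43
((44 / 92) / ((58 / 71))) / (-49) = -781 / 65366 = -0.01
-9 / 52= -0.17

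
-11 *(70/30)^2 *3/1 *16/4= -718.67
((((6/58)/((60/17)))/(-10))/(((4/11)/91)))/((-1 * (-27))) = -17017/626400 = -0.03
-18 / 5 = -3.60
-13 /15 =-0.87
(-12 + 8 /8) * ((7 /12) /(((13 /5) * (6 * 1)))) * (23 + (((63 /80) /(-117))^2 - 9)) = -388656191 /67491840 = -5.76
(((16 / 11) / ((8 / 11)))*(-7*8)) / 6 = -18.67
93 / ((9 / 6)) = 62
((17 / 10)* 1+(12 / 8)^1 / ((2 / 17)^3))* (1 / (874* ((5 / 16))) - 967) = -155996560097 / 174800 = -892428.83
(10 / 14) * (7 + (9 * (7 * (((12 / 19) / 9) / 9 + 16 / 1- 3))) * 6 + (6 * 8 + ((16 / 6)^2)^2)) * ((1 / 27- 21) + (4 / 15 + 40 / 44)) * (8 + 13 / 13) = -227128064984 / 355509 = -638881.34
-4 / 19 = -0.21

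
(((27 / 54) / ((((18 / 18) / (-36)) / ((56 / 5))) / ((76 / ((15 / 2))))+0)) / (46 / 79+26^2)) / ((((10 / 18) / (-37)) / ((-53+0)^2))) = 1887017525568 / 3340625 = 564869.61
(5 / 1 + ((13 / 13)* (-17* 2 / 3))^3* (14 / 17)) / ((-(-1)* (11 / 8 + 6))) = -257864 / 1593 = -161.87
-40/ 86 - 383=-16489/ 43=-383.47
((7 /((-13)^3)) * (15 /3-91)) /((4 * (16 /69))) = 20769 /70304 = 0.30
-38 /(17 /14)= -31.29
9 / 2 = 4.50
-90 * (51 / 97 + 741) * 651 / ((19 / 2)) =-4573262.64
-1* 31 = -31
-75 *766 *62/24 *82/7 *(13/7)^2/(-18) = 2056700425/6174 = 333122.84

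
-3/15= -1/5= -0.20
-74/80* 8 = -37/5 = -7.40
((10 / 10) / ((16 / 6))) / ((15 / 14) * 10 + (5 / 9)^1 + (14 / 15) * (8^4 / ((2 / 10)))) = 189 / 9639472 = 0.00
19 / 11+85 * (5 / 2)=4713 / 22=214.23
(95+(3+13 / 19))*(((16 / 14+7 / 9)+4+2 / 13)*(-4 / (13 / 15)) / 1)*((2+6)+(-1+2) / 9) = -4539687500 / 202293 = -22441.15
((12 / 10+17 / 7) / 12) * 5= 127 / 84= 1.51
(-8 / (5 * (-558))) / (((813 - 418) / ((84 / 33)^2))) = 3136 / 66674025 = 0.00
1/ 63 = 0.02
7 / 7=1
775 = 775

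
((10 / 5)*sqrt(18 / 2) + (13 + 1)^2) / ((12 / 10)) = 505 / 3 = 168.33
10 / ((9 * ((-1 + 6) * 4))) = 1 / 18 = 0.06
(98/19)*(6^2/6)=588/19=30.95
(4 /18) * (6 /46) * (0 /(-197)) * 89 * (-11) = 0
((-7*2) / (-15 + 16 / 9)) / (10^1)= 9 / 85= 0.11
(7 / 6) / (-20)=-7 / 120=-0.06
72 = 72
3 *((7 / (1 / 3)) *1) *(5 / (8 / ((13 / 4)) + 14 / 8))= 5460 / 73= 74.79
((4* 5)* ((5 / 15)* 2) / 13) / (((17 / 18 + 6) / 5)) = 0.74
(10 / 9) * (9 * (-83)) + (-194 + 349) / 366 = -829.58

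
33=33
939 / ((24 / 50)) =7825 / 4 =1956.25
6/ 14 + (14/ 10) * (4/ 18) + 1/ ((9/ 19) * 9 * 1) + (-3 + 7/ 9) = -3538/ 2835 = -1.25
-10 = -10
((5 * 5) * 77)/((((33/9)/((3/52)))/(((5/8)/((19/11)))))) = 86625/7904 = 10.96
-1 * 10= -10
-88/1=-88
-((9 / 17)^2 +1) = -370 / 289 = -1.28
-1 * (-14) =14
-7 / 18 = -0.39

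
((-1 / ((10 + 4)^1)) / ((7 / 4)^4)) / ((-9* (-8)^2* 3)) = 2 / 453789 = 0.00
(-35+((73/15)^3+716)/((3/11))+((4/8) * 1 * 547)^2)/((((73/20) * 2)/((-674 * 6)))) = -2124122035402/49275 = -43107499.45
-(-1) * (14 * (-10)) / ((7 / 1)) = -20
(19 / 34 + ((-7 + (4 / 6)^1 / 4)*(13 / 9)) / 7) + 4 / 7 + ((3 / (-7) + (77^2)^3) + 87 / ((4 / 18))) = 1339322216963141 / 6426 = 208422380479.79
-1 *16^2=-256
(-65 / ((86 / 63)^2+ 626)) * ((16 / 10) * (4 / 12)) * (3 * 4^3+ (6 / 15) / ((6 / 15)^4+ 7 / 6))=-59159881872 / 5570843645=-10.62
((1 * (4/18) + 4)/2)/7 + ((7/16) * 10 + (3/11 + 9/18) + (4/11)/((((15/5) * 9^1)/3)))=10145/1848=5.49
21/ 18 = 7/ 6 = 1.17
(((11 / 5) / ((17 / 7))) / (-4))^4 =35153041 / 13363360000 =0.00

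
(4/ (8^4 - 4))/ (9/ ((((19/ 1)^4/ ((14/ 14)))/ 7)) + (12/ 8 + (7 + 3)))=260642/ 3066451707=0.00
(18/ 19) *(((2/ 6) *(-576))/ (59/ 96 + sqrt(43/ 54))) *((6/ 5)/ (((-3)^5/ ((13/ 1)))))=-18849792/ 1099435 + 1703936 *sqrt(258)/ 1099435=7.75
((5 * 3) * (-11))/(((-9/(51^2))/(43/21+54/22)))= 1502800/7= 214685.71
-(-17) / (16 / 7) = 119 / 16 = 7.44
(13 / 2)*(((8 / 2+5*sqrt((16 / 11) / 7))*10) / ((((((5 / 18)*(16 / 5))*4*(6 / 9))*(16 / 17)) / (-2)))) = -29835 / 128-149175*sqrt(77) / 9856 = -365.90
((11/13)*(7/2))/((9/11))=847/234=3.62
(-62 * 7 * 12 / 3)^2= 3013696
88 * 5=440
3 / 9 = 1 / 3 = 0.33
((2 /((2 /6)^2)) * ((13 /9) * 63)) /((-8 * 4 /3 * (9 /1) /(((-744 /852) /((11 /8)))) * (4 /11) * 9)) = 3.31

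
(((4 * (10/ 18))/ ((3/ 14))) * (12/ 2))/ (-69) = -560/ 621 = -0.90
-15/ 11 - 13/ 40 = -743/ 440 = -1.69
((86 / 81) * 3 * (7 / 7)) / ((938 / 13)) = 559 / 12663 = 0.04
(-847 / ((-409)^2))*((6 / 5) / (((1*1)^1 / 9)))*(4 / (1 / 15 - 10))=548856 / 24924869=0.02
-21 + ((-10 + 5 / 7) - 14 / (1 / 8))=-142.29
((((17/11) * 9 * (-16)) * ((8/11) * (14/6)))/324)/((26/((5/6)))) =-4760/127413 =-0.04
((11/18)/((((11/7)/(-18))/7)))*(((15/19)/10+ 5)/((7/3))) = -4053/38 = -106.66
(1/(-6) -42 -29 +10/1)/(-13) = 367/78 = 4.71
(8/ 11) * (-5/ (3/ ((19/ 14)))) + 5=775/ 231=3.35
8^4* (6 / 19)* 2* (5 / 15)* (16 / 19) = 262144 / 361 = 726.16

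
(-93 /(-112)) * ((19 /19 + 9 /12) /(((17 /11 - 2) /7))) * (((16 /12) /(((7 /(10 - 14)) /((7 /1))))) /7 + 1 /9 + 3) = -12617 /240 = -52.57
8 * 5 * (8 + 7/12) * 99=33990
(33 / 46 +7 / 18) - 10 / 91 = 18769 / 18837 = 1.00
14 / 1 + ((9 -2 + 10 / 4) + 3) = 26.50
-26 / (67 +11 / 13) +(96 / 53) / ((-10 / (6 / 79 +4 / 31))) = -120304801 / 286202385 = -0.42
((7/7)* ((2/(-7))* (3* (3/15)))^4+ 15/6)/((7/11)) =82562887/21008750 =3.93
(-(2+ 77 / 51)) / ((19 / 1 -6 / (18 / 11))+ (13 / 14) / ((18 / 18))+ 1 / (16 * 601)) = -12048848 / 55826045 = -0.22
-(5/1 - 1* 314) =309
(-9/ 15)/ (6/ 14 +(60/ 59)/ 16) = -1652/ 1355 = -1.22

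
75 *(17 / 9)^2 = 7225 / 27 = 267.59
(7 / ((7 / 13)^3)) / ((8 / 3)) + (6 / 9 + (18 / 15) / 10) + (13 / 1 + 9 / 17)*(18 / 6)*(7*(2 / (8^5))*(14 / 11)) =49605145907 / 2814873600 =17.62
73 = 73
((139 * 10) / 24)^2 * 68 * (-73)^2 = 43758683825 / 36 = 1215518995.14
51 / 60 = 17 / 20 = 0.85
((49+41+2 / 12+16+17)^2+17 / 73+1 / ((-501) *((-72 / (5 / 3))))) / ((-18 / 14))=-838890780245 / 71097912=-11799.09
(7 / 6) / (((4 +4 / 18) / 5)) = 105 / 76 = 1.38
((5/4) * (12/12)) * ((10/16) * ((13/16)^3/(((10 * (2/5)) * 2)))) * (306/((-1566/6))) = -933725/15204352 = -0.06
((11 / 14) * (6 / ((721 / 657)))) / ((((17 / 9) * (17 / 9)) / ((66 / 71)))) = 115906626 / 103559393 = 1.12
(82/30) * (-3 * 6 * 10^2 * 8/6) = -6560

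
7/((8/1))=0.88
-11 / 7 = -1.57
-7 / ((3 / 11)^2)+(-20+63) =-51.11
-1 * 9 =-9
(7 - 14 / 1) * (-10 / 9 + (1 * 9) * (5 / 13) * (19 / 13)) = -42035 / 1521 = -27.64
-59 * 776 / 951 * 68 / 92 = -778328 / 21873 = -35.58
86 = 86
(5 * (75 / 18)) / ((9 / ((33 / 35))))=275 / 126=2.18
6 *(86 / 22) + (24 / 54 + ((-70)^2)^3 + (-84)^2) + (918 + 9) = 11647251792683 / 99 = 117649008006.90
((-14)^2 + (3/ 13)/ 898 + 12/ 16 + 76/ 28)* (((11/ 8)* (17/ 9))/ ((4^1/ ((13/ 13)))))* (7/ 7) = 6096141469/ 47069568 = 129.51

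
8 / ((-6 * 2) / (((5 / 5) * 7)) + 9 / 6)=-37.33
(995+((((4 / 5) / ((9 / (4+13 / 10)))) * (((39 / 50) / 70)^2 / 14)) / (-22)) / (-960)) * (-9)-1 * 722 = -146045284000026871 / 15092000000000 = -9677.00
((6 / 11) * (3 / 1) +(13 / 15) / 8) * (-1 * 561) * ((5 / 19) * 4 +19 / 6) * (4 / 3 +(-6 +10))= -18831631 / 855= -22025.30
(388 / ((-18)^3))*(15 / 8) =-485 / 3888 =-0.12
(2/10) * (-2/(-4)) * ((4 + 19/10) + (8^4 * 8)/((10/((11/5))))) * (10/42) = 360743/2100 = 171.78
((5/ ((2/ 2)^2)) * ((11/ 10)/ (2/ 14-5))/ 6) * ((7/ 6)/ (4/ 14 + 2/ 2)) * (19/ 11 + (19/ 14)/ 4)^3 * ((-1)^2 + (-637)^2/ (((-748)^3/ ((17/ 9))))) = -456233846994203855/ 302417999260286976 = -1.51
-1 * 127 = -127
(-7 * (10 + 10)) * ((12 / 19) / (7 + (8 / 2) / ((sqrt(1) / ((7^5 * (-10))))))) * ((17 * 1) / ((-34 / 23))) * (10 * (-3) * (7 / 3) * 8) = 515200 / 608247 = 0.85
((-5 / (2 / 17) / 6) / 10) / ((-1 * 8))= 0.09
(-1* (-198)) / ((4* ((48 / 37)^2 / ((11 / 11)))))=15059 / 512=29.41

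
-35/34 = -1.03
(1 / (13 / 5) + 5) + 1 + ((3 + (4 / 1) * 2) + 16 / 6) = 782 / 39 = 20.05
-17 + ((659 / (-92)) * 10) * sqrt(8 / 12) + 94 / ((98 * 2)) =-3295 * sqrt(6) / 138 -1619 / 98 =-75.01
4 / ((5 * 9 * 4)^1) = 1 / 45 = 0.02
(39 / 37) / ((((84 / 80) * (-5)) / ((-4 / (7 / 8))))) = 0.92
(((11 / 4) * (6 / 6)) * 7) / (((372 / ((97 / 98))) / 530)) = 282755 / 10416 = 27.15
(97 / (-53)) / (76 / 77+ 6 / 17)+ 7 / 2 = 99197 / 46481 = 2.13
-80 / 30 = -8 / 3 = -2.67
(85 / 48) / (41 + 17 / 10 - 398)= -0.00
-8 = -8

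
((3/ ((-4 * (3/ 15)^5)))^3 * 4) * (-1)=823974609375/ 16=51498413085.94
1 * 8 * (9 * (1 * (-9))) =-648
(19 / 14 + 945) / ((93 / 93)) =13249 / 14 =946.36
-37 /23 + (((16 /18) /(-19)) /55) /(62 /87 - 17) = -164359579 /102172785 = -1.61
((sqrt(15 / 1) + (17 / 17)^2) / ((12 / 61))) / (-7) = -61*sqrt(15) / 84 - 61 / 84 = -3.54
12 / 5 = 2.40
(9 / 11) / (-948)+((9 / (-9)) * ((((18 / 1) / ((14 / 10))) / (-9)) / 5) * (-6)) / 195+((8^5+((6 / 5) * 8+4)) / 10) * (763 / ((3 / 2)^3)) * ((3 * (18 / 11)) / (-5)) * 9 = -258931961361053 / 39539500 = -6548690.84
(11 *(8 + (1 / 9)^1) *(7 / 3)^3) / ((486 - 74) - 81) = 275429 / 80433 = 3.42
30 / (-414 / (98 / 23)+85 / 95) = -13965 / 44813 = -0.31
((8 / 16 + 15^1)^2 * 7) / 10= 6727 / 40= 168.18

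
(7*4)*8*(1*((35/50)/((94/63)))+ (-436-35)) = -24768744/235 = -105398.91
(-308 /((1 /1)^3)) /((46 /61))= -9394 /23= -408.43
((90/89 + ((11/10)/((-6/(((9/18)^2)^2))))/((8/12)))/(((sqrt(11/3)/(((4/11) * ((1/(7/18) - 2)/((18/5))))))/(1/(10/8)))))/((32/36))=56621 * sqrt(33)/12061280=0.03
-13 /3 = -4.33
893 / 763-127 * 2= -192909 / 763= -252.83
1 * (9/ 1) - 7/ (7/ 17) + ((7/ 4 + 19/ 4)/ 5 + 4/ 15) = -193/ 30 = -6.43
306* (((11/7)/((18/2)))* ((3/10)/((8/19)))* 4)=10659/70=152.27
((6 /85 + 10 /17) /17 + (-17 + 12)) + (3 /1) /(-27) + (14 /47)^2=-143169914 /28728045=-4.98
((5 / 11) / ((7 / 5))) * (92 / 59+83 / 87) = 46075 / 56463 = 0.82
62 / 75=0.83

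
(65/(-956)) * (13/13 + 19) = -325/239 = -1.36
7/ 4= 1.75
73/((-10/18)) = -657/5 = -131.40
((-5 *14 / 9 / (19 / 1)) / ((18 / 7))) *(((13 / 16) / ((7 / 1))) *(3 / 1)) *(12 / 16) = -455 / 10944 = -0.04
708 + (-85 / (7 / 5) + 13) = 4622 / 7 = 660.29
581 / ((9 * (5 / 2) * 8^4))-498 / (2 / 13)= -298321339 / 92160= -3236.99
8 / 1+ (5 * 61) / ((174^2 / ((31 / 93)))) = 726929 / 90828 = 8.00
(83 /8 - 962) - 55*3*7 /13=-108209 /104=-1040.47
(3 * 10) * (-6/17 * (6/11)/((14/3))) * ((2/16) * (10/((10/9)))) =-3645/2618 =-1.39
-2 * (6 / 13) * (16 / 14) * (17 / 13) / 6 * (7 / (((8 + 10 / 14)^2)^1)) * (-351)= 359856 / 48373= 7.44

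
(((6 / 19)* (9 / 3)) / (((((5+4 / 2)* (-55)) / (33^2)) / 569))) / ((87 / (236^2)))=-18824468256 / 19285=-976119.69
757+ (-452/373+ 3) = 283028/373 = 758.79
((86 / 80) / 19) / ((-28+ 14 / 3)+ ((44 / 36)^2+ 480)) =3483 / 28204360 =0.00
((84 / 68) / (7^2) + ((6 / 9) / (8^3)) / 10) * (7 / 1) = 23159 / 130560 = 0.18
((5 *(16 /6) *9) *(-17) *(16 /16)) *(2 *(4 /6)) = -2720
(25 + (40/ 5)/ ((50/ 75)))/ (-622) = -0.06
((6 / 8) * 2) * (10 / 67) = 15 / 67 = 0.22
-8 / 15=-0.53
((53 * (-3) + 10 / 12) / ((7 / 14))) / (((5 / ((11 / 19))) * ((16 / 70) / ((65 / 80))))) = -130.20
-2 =-2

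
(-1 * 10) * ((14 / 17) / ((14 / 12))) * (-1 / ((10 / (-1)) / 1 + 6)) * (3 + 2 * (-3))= 90 / 17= 5.29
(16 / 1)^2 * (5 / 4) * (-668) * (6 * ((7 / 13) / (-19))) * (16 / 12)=48463.81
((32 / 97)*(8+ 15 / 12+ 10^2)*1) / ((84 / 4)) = 3496 / 2037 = 1.72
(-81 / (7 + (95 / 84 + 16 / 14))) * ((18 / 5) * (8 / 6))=-163296 / 3895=-41.92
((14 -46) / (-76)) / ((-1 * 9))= -8 / 171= -0.05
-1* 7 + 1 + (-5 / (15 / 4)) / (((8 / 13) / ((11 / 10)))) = -503 / 60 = -8.38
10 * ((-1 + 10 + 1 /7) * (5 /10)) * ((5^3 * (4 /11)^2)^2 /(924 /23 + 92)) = 184000000 /1947253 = 94.49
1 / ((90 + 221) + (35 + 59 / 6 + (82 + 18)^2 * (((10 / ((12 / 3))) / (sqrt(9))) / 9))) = 54 / 69215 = 0.00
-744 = -744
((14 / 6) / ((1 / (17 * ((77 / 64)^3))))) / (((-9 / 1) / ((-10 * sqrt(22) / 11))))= 24694285 * sqrt(22) / 3538944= 32.73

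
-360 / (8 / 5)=-225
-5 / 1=-5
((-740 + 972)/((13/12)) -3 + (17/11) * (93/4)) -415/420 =739031/3003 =246.10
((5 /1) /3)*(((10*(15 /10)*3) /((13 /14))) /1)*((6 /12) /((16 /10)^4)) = 328125 /53248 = 6.16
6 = 6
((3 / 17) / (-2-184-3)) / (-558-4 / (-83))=83 / 49598010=0.00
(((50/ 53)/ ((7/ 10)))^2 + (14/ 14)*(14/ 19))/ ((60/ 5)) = 1112829/ 5230358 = 0.21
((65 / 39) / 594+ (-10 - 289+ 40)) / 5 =-461533 / 8910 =-51.80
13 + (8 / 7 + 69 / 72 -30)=-2503 / 168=-14.90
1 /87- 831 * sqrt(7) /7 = 1 /87- 831 * sqrt(7) /7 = -314.08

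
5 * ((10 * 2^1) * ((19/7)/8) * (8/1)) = 271.43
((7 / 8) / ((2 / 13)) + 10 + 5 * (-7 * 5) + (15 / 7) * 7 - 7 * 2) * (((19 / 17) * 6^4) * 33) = -7567263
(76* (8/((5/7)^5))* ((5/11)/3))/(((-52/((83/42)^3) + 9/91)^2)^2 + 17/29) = 1086086609799148903427941114393642875152/4259661730388629586976632930613008649375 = 0.25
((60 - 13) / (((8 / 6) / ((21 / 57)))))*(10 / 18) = 1645 / 228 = 7.21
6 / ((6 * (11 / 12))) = 12 / 11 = 1.09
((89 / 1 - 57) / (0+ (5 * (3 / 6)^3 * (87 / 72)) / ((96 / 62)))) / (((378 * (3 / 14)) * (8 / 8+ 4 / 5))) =32768 / 72819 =0.45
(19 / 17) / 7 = 19 / 119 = 0.16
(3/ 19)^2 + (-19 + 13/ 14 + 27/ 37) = -3238201/ 186998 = -17.32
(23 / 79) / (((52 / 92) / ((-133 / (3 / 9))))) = -211071 / 1027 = -205.52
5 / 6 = 0.83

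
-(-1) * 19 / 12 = 19 / 12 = 1.58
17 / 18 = 0.94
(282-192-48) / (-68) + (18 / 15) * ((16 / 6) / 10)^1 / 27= -13903 / 22950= -0.61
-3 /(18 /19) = -3.17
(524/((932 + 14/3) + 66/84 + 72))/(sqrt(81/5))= 7336 * sqrt(5)/127191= 0.13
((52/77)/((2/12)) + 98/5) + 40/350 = 1830/77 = 23.77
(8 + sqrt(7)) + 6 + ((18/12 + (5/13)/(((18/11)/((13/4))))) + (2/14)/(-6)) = sqrt(7) + 8185/504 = 18.89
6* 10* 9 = 540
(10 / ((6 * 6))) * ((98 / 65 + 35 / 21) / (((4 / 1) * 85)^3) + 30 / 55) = 0.15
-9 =-9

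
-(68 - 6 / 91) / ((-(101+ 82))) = 6182 / 16653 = 0.37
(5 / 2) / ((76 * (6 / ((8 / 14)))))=5 / 1596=0.00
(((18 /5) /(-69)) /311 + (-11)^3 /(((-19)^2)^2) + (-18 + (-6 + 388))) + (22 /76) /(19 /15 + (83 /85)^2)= 163339354638698011 /448586601297860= 364.12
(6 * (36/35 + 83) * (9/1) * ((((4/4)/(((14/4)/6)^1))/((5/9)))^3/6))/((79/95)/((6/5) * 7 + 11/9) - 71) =-313.33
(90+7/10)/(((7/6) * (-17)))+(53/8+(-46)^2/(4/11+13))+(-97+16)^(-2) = 35063738489/218612520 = 160.39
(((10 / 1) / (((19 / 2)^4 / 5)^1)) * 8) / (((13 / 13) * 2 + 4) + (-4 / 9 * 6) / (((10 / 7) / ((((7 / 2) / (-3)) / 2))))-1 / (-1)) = 72000 / 11859211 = 0.01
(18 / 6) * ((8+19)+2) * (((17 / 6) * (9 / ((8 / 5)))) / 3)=7395 / 16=462.19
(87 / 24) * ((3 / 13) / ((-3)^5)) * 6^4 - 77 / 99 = -613 / 117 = -5.24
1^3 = 1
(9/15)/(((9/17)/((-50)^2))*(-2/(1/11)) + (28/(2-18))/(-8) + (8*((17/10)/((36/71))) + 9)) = 1836000/110271119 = 0.02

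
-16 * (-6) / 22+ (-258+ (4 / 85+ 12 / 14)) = -1654132 / 6545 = -252.73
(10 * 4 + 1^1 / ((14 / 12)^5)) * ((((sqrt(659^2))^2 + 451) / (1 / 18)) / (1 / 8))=42572463118848 / 16807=2533019760.75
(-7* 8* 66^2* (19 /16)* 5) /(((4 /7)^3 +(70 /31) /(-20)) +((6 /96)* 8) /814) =-25072043645880 /1286171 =-19493553.85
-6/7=-0.86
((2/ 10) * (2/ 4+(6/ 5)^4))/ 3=3217/ 18750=0.17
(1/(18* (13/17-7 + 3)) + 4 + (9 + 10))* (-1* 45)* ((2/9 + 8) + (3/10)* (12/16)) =-8736.35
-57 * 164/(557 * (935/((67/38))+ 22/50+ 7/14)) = -31315800/991264493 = -0.03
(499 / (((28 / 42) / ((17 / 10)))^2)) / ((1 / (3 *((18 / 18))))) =3893697 / 400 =9734.24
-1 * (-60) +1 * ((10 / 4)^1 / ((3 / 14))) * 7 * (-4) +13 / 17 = -13561 / 51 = -265.90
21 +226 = 247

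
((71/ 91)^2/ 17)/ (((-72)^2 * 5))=5041/ 3648939840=0.00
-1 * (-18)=18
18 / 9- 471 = -469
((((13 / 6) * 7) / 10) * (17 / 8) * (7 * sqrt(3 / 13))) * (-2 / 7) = -119 * sqrt(39) / 240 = -3.10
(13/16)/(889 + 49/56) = 13/14238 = 0.00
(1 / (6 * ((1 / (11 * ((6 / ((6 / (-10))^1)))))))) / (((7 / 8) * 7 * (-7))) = 440 / 1029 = 0.43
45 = 45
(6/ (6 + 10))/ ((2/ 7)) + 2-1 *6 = -43/ 16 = -2.69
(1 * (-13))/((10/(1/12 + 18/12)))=-247/120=-2.06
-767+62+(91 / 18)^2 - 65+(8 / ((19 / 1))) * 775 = -2573981 / 6156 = -418.13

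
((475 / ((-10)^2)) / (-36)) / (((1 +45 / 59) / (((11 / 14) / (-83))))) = 12331 / 17402112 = 0.00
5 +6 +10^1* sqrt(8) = 11 +20* sqrt(2) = 39.28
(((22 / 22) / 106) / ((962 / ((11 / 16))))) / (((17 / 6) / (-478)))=-7887 / 6934096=-0.00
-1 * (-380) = 380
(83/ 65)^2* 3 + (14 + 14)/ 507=62701/ 12675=4.95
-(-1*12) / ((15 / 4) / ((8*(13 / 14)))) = 23.77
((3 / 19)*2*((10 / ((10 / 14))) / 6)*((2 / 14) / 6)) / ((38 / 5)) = 5 / 2166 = 0.00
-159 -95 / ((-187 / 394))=7697 / 187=41.16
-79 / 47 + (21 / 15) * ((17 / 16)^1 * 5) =4329 / 752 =5.76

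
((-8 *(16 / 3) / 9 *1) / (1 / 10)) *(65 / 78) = -3200 / 81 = -39.51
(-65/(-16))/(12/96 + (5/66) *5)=2145/266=8.06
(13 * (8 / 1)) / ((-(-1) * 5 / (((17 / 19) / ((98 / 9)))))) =7956 / 4655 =1.71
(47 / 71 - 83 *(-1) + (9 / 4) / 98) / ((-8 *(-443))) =2329119 / 98636608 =0.02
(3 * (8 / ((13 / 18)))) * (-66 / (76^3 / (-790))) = 3.95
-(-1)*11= 11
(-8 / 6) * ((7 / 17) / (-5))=28 / 255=0.11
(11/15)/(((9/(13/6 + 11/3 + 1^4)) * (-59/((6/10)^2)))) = -451/132750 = -0.00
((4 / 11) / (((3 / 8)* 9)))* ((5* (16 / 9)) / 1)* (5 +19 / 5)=2048 / 243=8.43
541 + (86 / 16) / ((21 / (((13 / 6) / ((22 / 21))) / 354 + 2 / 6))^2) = 5716810878675 / 10567090688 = 541.00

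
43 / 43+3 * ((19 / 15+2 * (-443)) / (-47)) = 13506 / 235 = 57.47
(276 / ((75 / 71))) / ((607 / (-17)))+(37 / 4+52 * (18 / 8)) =7219199 / 60700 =118.93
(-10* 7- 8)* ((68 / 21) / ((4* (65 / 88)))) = -85.49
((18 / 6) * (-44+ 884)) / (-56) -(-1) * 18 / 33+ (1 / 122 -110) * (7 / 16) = -1987791 / 21472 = -92.58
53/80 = 0.66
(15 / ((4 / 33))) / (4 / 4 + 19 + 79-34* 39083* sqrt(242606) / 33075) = -12842762625* sqrt(242606) / 1011511610749714-63293146875 / 2023023221499428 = -0.01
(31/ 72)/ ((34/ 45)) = 155/ 272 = 0.57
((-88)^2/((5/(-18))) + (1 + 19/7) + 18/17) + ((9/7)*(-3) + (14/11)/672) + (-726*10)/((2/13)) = -23583200189/314160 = -75067.48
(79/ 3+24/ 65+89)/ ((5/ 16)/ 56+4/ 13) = 20215552/ 54735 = 369.34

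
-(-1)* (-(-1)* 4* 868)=3472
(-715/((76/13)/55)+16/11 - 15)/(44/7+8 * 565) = -39443593/26487824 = -1.49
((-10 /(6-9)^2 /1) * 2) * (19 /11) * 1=-380 /99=-3.84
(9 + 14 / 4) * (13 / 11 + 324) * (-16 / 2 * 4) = -1430800 / 11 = -130072.73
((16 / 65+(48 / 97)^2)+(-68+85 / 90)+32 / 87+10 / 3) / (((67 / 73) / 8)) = -547.94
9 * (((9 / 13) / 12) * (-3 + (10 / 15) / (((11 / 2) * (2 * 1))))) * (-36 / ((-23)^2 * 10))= 0.01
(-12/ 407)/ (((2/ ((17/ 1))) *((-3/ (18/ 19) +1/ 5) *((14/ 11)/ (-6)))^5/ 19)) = -167547156064200000/ 3472497624895691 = -48.25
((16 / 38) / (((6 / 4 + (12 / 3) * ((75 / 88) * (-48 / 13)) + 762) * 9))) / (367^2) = 2288 / 4946336480259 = 0.00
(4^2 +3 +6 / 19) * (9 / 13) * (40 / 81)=14680 / 2223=6.60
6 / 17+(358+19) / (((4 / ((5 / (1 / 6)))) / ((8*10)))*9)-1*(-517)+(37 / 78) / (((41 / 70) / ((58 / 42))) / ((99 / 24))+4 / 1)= 222580831895 / 8677344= 25650.80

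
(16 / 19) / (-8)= -2 / 19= -0.11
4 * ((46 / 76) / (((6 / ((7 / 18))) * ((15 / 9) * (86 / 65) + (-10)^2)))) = 2093 / 1363212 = 0.00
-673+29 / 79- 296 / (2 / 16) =-240210 / 79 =-3040.63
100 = 100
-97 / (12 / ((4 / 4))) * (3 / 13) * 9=-873 / 52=-16.79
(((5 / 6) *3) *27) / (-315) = -3 / 14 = -0.21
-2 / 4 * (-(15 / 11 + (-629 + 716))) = 486 / 11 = 44.18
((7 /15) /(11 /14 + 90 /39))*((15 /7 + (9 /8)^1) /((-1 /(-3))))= 16653 /11260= 1.48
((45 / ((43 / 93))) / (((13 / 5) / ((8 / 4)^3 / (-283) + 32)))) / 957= 167400 / 133859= 1.25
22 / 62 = 0.35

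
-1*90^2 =-8100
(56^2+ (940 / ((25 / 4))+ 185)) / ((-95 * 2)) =-17357 / 950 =-18.27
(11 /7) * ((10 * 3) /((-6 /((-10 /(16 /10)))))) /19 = 1375 /532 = 2.58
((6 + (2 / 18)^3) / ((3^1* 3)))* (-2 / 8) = -4375 / 26244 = -0.17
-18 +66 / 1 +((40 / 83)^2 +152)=1379400 / 6889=200.23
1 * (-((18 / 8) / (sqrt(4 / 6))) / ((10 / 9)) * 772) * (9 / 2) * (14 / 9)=-109431 * sqrt(6) / 20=-13402.51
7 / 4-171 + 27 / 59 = -39835 / 236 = -168.79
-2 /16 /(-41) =1 /328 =0.00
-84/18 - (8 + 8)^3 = -12302/3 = -4100.67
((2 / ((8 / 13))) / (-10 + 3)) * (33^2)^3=-16789083597 / 28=-599610128.46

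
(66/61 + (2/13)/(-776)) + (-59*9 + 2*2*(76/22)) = -1746753003/3384524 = -516.10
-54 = -54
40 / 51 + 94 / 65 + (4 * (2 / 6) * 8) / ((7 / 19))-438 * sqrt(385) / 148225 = 723598 / 23205-438 * sqrt(385) / 148225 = 31.12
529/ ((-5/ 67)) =-35443/ 5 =-7088.60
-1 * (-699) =699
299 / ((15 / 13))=3887 / 15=259.13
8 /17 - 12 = -196 /17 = -11.53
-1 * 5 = -5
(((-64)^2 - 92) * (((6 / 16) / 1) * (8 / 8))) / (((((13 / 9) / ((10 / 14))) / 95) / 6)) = 423225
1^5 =1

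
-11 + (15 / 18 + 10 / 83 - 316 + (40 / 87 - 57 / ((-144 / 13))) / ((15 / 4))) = -46871707 / 144420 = -324.55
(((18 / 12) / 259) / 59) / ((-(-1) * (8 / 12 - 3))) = -9 / 213934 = -0.00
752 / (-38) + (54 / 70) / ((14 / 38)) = -82373 / 4655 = -17.70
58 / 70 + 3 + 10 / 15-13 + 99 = 9502 / 105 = 90.50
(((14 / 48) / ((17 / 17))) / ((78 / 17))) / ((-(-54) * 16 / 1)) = 119 / 1617408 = 0.00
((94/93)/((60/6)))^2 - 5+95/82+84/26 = -0.60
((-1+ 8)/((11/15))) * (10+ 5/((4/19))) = 14175/44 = 322.16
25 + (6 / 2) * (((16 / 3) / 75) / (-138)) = 129367 / 5175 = 25.00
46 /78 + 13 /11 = 760 /429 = 1.77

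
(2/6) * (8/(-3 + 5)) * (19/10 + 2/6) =134/45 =2.98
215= 215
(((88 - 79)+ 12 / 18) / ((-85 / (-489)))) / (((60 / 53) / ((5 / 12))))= 250531 / 12240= 20.47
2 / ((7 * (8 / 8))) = 2 / 7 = 0.29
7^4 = 2401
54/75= 18/25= 0.72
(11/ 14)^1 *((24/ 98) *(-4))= -264/ 343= -0.77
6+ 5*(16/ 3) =98/ 3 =32.67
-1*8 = -8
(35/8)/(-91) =-0.05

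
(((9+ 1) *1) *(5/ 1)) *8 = 400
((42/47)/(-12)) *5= -35/94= -0.37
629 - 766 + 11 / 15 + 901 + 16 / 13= 149363 / 195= 765.96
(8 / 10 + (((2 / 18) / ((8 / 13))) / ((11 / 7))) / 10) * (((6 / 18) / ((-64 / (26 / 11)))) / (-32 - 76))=83551 / 903260160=0.00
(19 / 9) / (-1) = -19 / 9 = -2.11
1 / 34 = 0.03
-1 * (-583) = 583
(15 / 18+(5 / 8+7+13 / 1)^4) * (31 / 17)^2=2136891242515 / 3551232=601732.37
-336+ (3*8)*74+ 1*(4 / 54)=38882 / 27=1440.07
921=921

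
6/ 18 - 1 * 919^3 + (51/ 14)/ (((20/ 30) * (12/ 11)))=-260786922029/ 336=-776151553.66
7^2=49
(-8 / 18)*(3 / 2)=-2 / 3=-0.67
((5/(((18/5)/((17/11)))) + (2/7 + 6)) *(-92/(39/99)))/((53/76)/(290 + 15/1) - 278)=958585720/135323727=7.08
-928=-928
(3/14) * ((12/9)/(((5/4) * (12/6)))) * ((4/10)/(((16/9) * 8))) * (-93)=-837/2800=-0.30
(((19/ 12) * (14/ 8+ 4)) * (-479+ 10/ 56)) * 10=-9764765/ 224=-43592.70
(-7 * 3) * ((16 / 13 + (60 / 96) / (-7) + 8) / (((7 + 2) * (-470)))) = 1331 / 29328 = 0.05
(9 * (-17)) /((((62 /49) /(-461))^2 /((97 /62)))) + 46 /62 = -7572811833737 /238328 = -31774746.71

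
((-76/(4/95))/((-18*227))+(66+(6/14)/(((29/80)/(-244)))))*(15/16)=-920827585/4423776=-208.15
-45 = -45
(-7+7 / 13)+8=20 / 13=1.54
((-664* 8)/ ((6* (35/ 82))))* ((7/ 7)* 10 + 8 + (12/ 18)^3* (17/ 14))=-151147648/ 3969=-38082.05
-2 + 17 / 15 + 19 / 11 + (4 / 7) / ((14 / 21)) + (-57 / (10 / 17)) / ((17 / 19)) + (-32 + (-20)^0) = -63563 / 462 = -137.58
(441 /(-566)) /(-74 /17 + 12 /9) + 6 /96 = 15965 /49808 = 0.32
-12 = -12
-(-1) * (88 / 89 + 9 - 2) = 711 / 89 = 7.99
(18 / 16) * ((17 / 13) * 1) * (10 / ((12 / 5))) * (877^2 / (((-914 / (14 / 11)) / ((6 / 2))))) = -20593428975 / 1045616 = -19695.02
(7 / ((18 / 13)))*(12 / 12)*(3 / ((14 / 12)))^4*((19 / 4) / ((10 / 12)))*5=2160756 / 343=6299.58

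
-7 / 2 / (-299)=7 / 598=0.01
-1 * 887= -887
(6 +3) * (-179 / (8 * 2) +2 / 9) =-1579 / 16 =-98.69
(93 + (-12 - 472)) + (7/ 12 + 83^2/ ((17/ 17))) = 77983/ 12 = 6498.58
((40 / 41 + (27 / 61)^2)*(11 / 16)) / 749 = 1966019 / 1828291024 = 0.00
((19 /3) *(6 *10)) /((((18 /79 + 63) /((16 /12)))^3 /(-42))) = -0.15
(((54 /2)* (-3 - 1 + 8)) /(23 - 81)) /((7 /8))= -432 /203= -2.13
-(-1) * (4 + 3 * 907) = 2725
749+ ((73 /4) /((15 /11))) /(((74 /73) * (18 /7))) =754.13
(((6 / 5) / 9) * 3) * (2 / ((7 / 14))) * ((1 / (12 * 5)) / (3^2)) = 2 / 675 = 0.00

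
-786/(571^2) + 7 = 2281501/326041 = 7.00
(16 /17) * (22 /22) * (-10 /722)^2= 400 /2215457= 0.00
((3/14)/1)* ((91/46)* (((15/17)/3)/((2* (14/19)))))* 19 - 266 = -11578277/43792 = -264.39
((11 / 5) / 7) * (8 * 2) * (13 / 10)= 6.54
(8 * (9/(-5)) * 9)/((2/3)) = -972/5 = -194.40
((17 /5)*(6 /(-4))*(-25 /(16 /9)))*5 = 11475 /32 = 358.59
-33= -33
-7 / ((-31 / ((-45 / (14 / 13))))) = -585 / 62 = -9.44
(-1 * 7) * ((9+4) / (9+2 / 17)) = -1547 / 155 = -9.98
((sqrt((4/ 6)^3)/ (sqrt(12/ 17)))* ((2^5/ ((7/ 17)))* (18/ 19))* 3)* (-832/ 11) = -2715648* sqrt(34)/ 1463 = -10823.52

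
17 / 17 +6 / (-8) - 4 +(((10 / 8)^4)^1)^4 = 136481763265 / 4294967296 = 31.78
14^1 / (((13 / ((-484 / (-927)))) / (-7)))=-47432 / 12051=-3.94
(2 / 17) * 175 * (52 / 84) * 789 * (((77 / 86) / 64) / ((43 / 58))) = 190865675 / 1005856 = 189.75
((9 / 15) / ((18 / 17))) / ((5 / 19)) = 323 / 150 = 2.15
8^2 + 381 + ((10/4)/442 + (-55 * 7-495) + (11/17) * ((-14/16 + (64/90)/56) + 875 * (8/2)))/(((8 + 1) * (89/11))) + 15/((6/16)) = 224834557121/446092920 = 504.01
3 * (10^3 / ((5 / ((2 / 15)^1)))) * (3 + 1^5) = 320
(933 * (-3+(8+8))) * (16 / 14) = 13861.71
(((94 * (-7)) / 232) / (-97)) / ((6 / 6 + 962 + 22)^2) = 329 / 10916971700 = 0.00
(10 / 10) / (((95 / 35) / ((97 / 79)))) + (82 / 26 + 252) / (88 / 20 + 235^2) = 2462443654 / 5388456411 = 0.46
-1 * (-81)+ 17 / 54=4391 / 54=81.31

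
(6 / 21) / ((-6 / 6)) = -2 / 7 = -0.29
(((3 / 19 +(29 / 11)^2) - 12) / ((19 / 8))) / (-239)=89968 / 10439759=0.01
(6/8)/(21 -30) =-1/12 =-0.08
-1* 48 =-48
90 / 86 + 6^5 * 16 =5349933 / 43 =124417.05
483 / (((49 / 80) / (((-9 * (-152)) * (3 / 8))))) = 2831760 / 7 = 404537.14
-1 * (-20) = 20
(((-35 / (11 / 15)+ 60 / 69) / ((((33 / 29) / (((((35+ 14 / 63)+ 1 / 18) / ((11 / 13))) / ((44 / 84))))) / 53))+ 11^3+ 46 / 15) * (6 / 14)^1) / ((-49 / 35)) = 52767.49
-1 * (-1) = 1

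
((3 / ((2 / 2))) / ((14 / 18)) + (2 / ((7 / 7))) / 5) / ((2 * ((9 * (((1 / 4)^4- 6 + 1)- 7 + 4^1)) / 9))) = -19072 / 71645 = -0.27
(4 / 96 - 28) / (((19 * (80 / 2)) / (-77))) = 51667 / 18240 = 2.83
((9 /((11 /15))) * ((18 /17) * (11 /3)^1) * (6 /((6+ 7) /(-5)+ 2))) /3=-2700 /17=-158.82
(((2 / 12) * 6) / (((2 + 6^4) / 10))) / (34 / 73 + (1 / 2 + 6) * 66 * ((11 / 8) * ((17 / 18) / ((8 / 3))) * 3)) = 46720 / 3803549519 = 0.00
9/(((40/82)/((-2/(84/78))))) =-4797/140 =-34.26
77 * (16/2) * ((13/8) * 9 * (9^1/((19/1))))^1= 81081/19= 4267.42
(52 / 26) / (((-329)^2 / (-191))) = -382 / 108241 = -0.00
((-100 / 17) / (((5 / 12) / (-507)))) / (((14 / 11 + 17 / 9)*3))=4015440 / 5321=754.64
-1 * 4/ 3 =-1.33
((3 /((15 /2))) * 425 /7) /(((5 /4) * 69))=136 /483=0.28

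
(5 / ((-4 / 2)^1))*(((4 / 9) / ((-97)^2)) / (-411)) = 10 / 34803891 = 0.00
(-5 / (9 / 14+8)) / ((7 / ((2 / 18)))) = -0.01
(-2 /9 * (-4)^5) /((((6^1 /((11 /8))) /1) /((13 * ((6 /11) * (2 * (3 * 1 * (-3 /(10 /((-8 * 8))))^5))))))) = 5788928720.24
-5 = -5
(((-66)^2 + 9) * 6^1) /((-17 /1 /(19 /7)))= -497610 /119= -4181.60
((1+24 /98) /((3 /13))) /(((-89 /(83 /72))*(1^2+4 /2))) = -65819 /2825928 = -0.02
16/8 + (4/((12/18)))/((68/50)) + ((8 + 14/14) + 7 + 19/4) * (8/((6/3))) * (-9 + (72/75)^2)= -7056014/10625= -664.10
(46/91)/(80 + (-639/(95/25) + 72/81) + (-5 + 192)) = 0.01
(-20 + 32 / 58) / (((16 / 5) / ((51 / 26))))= -35955 / 3016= -11.92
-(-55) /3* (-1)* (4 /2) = -110 /3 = -36.67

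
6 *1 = 6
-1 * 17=-17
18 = 18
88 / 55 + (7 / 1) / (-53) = 389 / 265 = 1.47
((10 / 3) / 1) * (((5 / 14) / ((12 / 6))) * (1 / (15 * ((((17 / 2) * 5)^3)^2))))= 32 / 4752083896875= 0.00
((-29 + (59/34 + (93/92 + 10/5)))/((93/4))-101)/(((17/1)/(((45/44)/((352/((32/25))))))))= -2782947/124664485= -0.02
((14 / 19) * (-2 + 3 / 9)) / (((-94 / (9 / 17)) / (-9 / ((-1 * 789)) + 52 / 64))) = 364035 / 63881648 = 0.01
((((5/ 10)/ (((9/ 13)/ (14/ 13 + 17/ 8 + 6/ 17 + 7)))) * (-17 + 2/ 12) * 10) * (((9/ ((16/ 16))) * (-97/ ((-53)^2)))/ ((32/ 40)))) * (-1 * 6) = -4570545425/ 1528096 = -2991.01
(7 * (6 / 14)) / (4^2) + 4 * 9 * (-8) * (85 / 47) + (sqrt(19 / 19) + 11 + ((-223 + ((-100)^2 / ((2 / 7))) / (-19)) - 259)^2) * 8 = 11730657363157 / 271472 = 43211297.53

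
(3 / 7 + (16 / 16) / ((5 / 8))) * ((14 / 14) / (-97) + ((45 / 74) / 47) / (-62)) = -15620071 / 732084220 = -0.02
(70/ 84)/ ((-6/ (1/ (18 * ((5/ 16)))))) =-2/ 81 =-0.02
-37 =-37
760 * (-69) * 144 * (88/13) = -664519680/13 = -51116898.46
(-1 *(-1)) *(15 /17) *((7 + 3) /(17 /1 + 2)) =150 /323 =0.46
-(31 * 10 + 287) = -597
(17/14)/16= 17/224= 0.08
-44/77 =-4/7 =-0.57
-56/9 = -6.22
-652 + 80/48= -1951/3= -650.33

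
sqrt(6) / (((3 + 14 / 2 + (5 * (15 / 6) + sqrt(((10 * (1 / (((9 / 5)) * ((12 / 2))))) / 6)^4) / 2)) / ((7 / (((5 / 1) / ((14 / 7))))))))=734832 * sqrt(6) / 5908025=0.30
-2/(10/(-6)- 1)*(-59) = -177/4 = -44.25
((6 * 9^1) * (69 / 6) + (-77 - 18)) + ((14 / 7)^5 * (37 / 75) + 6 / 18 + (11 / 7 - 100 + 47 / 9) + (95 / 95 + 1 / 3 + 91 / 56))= 5693587 / 12600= 451.87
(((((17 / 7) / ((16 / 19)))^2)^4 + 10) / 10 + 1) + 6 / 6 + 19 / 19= 119463601528466261921 / 247596317629480960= 482.49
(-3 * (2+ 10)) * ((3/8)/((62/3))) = -81/124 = -0.65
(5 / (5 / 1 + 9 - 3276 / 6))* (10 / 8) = -25 / 2128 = -0.01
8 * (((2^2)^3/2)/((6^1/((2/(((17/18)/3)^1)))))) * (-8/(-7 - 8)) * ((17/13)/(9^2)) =4096/1755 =2.33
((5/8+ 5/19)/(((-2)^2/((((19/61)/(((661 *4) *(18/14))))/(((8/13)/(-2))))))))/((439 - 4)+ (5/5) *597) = -455/7101657088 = -0.00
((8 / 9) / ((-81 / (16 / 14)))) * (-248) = 15872 / 5103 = 3.11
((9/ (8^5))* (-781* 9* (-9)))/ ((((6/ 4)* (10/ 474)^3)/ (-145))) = -73265639280471/ 409600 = -178871189.65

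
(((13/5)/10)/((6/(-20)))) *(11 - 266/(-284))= -10.35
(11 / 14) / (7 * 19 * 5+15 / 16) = 88 / 74585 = 0.00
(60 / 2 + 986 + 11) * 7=7189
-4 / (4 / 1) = -1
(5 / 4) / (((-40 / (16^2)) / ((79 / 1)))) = -632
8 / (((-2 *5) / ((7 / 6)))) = -14 / 15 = -0.93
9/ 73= 0.12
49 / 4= 12.25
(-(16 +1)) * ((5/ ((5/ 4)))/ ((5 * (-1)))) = 68/ 5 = 13.60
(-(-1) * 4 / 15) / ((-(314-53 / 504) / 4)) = -2688 / 791015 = -0.00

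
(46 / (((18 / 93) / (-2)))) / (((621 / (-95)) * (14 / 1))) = 2945 / 567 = 5.19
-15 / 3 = -5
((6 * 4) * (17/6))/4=17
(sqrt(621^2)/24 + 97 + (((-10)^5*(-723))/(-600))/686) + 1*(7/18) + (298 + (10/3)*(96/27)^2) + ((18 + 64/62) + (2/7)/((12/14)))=6348203945/20670552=307.11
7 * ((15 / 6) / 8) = 35 / 16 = 2.19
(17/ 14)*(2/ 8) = 17/ 56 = 0.30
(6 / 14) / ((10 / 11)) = 33 / 70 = 0.47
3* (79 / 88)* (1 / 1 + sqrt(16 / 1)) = 1185 / 88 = 13.47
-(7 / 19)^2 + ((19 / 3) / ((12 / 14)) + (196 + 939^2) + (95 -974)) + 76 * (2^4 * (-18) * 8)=4587206263 / 6498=705941.25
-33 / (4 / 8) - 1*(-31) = -35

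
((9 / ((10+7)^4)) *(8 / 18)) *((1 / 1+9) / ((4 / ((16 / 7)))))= 160 / 584647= 0.00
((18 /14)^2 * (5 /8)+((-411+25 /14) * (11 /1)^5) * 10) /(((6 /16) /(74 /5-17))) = 568359285373 /147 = 3866389696.41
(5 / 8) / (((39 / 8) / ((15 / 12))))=0.16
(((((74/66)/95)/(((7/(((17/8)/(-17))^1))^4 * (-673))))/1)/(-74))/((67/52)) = 13/695103578695680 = 0.00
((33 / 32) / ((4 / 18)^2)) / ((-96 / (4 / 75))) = -297 / 25600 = -0.01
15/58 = 0.26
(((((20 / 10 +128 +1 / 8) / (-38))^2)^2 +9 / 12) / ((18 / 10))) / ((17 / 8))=1967950079255 / 54447071232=36.14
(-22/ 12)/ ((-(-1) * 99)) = -1/ 54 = -0.02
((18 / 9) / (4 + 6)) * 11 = 2.20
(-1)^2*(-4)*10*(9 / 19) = -360 / 19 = -18.95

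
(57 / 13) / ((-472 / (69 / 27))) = -437 / 18408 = -0.02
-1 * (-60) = 60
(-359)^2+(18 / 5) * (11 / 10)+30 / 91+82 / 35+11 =293244389 / 2275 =128898.63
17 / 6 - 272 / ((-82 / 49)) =165.37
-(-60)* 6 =360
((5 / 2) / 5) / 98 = 1 / 196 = 0.01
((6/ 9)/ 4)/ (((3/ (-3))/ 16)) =-8/ 3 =-2.67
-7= -7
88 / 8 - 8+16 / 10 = 23 / 5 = 4.60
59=59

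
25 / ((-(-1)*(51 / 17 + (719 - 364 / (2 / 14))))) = -25 / 1826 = -0.01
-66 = -66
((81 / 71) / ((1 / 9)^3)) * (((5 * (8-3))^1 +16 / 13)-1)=19368072 / 923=20983.83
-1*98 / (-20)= 49 / 10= 4.90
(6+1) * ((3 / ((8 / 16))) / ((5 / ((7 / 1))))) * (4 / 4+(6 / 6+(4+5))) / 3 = 1078 / 5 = 215.60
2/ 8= 1/ 4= 0.25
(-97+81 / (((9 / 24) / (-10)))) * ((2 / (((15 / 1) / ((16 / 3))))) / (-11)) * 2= 144448 / 495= 291.81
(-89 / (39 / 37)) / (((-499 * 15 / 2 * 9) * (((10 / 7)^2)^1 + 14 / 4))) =645428 / 1426588605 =0.00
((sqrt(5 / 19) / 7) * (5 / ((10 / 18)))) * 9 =81 * sqrt(95) / 133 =5.94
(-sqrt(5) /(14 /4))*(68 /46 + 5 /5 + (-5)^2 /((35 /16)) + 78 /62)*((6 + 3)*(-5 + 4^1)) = 87.20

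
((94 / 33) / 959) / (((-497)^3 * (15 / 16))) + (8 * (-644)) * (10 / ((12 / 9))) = -2251801427165969104 / 58276434450465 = -38640.00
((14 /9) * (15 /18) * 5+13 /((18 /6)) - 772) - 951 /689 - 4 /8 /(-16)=-453933557 /595296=-762.53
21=21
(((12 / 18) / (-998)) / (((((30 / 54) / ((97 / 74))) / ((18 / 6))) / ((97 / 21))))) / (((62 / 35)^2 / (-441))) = 435683745 / 141943544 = 3.07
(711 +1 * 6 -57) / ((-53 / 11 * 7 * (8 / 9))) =-16335 / 742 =-22.01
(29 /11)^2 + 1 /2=1803 /242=7.45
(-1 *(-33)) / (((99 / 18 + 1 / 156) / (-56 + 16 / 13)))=-281952 / 859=-328.23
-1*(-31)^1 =31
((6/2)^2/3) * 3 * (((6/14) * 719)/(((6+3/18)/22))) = 2562516/259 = 9893.88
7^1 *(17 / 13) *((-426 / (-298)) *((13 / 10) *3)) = 76041 / 1490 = 51.03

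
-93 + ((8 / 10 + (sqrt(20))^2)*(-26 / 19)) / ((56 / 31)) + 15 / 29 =-2087392 / 19285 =-108.24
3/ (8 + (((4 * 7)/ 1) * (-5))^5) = -1/ 17927466664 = -0.00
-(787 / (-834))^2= -619369 / 695556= -0.89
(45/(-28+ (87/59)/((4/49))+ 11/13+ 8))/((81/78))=-79768/2007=-39.74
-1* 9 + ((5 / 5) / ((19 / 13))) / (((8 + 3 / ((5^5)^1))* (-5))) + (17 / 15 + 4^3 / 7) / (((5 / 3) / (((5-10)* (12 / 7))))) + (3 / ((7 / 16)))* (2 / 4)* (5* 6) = 4770907054 / 116388965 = 40.99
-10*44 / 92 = -110 / 23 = -4.78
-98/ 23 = -4.26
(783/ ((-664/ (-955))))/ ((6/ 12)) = 747765/ 332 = 2252.30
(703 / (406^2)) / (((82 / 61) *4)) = 42883 / 54066208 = 0.00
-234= -234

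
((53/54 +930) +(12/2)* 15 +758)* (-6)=-96065/9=-10673.89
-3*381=-1143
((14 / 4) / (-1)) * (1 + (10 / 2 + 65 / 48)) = -25.74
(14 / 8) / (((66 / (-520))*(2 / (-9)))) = 1365 / 22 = 62.05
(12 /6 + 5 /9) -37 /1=-310 /9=-34.44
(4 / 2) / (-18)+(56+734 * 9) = 59957 / 9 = 6661.89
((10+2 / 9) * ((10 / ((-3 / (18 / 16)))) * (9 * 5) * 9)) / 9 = -1725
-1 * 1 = -1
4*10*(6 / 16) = 15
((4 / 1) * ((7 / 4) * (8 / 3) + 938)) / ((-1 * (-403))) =11312 / 1209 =9.36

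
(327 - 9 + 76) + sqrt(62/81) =sqrt(62)/9 + 394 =394.87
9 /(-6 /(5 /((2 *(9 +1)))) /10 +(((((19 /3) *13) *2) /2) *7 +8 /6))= 135 /8629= 0.02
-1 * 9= -9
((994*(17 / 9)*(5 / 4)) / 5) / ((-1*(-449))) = 8449 / 8082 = 1.05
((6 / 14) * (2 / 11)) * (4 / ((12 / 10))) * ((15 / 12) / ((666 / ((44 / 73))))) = 0.00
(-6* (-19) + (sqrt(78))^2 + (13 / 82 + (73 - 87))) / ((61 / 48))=350616 / 2501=140.19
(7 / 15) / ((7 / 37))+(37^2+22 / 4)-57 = 39599 / 30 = 1319.97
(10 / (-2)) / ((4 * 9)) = -5 / 36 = -0.14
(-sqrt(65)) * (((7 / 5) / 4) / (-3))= 7 * sqrt(65) / 60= 0.94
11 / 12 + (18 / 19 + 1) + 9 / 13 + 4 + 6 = 40181 / 2964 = 13.56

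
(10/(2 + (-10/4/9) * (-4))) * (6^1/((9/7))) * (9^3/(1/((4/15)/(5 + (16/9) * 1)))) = 26244/61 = 430.23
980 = 980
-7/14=-1/2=-0.50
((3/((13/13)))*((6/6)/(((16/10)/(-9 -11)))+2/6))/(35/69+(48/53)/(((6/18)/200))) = -266961/3978110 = -0.07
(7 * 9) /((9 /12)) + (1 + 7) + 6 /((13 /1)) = 1202 /13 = 92.46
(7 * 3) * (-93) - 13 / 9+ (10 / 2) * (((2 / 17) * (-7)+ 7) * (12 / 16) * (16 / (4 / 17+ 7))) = -702290 / 369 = -1903.22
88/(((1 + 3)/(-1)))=-22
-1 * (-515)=515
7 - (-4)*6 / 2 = 19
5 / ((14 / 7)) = 5 / 2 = 2.50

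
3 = 3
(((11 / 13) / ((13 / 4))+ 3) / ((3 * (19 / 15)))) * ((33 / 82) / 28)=4785 / 388024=0.01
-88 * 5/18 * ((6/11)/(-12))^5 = 5/1054152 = 0.00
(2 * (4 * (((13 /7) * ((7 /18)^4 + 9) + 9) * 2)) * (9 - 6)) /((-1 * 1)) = -18926893 /15309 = -1236.32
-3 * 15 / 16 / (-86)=45 / 1376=0.03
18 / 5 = 3.60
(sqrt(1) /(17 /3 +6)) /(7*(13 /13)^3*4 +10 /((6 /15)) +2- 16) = 1 /455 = 0.00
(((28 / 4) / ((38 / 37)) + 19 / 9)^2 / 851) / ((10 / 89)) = 829552001 / 995363640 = 0.83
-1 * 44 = -44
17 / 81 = 0.21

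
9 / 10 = 0.90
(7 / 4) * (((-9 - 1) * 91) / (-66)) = 3185 / 132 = 24.13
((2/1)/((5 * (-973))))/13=-2/63245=-0.00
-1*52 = -52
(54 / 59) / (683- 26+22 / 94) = 1269 / 911255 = 0.00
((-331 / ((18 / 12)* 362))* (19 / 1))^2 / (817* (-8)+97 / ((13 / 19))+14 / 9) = -514169773 / 24503360623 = -0.02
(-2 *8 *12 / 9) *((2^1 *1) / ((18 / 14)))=-896 / 27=-33.19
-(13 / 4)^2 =-169 / 16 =-10.56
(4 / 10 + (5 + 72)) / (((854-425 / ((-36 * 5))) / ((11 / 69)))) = 51084 / 3545335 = 0.01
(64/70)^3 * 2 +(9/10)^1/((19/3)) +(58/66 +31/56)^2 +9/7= 284335249889/56776104000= 5.01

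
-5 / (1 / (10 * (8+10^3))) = -50400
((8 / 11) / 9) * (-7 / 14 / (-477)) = 4 / 47223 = 0.00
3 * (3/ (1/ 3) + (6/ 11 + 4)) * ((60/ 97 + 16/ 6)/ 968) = 35611/ 258214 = 0.14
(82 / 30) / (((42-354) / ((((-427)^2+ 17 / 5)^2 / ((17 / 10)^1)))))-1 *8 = -8519058320801 / 49725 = -171323445.37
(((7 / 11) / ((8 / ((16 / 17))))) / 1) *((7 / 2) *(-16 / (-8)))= 98 / 187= 0.52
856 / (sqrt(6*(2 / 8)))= 856*sqrt(6) / 3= 698.92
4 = 4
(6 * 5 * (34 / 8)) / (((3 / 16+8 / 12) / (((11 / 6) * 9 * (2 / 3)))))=67320 / 41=1641.95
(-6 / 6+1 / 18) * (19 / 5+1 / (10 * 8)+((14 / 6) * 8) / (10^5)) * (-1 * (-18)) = -9722351 / 150000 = -64.82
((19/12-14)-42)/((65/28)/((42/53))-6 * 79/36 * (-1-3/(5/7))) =-319970/419809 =-0.76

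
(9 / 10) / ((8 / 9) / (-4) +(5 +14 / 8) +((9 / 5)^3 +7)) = 4050 / 87119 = 0.05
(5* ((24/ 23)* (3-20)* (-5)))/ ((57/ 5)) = 17000/ 437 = 38.90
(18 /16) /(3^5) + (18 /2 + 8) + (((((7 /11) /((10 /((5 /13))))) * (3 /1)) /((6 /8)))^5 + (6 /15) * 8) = 1304833295095123 /64580877658440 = 20.20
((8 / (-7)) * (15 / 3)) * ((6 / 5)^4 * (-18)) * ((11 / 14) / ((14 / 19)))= 9751104 / 42875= 227.43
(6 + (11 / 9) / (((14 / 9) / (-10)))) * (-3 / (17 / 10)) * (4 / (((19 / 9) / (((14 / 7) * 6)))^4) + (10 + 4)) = 212947830420 / 15508199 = 13731.31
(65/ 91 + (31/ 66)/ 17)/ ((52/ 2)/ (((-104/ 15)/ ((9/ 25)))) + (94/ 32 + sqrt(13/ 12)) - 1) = -10954760/ 18552457 + 9323200 * sqrt(39)/ 55657371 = 0.46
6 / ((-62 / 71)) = -213 / 31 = -6.87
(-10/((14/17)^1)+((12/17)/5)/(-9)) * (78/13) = -43406/595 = -72.95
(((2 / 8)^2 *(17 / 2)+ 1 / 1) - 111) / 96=-3503 / 3072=-1.14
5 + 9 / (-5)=16 / 5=3.20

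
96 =96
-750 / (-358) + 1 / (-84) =2.08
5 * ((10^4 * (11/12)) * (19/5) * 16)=8360000/3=2786666.67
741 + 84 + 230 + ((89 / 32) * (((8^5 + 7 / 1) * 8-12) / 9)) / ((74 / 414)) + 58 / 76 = 2555257083 / 5624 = 454348.70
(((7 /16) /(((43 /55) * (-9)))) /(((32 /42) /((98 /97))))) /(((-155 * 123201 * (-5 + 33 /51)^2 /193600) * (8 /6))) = 23089156475 /697861987643808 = 0.00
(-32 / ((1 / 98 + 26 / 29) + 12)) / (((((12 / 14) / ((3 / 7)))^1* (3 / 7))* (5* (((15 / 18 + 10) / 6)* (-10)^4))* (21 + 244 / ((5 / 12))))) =-79576 / 1506557446875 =-0.00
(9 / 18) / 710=1 / 1420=0.00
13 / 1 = 13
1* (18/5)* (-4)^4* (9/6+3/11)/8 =11232/55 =204.22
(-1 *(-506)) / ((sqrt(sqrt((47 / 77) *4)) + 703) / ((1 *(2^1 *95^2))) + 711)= 506 / (sqrt(2) *47^(1 / 4) *77^(3 / 4) / 1389850 + 675487 / 950)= 0.71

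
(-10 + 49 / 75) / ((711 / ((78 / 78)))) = -701 / 53325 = -0.01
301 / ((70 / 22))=473 / 5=94.60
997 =997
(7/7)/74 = 1/74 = 0.01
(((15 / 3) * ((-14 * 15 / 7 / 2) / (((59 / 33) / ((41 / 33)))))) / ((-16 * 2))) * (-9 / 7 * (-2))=4.19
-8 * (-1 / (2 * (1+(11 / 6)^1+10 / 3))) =24 / 37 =0.65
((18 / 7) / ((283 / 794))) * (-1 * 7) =-50.50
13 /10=1.30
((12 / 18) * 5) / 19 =10 / 57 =0.18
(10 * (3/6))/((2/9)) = 45/2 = 22.50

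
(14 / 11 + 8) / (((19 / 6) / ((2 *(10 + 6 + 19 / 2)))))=31212 / 209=149.34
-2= -2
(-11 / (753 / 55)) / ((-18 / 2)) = 605 / 6777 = 0.09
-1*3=-3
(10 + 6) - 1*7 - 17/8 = 55/8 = 6.88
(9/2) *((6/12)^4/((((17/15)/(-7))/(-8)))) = 945/68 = 13.90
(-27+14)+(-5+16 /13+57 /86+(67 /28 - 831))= -13221457 /15652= -844.71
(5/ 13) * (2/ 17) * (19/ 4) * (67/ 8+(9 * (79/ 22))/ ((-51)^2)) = 1.80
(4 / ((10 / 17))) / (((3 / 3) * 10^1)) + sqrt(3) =17 / 25 + sqrt(3) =2.41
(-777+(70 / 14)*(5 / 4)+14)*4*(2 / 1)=-6054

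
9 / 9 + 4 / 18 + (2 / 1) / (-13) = 125 / 117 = 1.07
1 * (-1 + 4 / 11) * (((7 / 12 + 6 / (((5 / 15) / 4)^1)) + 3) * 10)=-31745 / 66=-480.98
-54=-54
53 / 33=1.61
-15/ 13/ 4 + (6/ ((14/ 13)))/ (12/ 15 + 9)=4995/ 17836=0.28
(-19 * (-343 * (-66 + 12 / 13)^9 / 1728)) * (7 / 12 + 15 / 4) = -279071826934838753610626328 / 815730721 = -342112684677029288.46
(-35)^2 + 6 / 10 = 6128 / 5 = 1225.60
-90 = -90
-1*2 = -2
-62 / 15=-4.13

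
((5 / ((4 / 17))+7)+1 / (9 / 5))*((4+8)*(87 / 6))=30073 / 6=5012.17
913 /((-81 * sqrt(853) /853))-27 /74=-913 * sqrt(853) /81-27 /74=-329.57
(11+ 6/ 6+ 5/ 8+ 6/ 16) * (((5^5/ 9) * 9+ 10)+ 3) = 40794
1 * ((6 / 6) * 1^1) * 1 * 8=8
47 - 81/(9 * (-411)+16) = 47.02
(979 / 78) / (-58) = -979 / 4524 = -0.22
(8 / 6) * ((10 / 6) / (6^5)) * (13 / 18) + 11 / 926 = 1762199 / 145811664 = 0.01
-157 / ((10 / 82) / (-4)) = 25748 / 5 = 5149.60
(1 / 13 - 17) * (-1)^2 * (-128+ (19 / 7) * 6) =172040 / 91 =1890.55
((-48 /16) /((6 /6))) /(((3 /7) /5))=-35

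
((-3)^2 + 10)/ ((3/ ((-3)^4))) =513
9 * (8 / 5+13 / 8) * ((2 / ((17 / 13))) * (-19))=-286767 / 340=-843.43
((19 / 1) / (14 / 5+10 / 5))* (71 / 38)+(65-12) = 2899 / 48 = 60.40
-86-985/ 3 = -1243/ 3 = -414.33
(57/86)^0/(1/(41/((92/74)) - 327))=-294.02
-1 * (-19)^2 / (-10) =361 / 10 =36.10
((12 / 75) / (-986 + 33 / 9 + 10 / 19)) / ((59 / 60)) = -2736 / 16509085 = -0.00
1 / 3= 0.33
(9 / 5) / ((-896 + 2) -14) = -9 / 4540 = -0.00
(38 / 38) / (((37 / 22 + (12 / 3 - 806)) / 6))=-44 / 5869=-0.01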